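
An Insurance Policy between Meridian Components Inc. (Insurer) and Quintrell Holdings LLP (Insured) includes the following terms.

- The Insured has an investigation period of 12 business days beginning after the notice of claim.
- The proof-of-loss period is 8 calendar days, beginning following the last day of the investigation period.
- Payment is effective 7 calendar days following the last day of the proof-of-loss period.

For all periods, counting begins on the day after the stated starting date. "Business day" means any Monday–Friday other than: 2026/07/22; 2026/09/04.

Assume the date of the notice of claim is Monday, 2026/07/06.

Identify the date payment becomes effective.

2026/08/07

From Monday, 2026/07/06, 12 business days (Jul 7, Jul 8, Jul 9, Jul 10, …, Jul 20, Jul 21, Jul 23, skipping weekends and the listed holiday on Jul 22) brings us to Thursday, 2026/07/23, which is the last day of the investigation period.
The last day of the proof-of-loss period: 2026/07/23 + 8 days = 2026/07/31.
The date payment becomes effective: 7 calendar days after 2026/07/31 is 2026/08/07.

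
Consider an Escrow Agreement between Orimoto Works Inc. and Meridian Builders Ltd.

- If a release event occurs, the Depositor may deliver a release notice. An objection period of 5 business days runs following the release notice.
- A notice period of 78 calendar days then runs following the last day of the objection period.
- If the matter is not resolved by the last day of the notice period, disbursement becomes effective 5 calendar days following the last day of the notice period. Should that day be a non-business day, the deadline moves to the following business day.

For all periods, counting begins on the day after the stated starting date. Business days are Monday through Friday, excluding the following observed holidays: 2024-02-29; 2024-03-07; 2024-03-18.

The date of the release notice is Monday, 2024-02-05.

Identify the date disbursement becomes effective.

2024-05-06

The last day of the objection period: counting 5 business days from Monday, 2024-02-05 (Feb 6, Feb 7, Feb 8, Feb 9, Feb 12, skipping weekends) reaches Monday, 2024-02-12.
The last day of the notice period: 78 calendar days after 2024-02-12 is 2024-04-30.
The date disbursement becomes effective: 5 calendar days after 2024-04-30 is 2024-05-05. That falls on a Sunday, so it rolls to the next business day, Monday, 2024-05-06.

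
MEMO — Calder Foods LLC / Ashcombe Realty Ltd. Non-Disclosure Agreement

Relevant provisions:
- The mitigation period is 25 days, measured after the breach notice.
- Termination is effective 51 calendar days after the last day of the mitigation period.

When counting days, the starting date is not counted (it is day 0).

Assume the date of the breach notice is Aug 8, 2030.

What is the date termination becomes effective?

The last day of the mitigation period: 25 calendar days after Aug 8, 2030 is Sep 2, 2030.
The date termination becomes effective: Sep 2, 2030 + 51 days = Oct 23, 2030.

Oct 23, 2030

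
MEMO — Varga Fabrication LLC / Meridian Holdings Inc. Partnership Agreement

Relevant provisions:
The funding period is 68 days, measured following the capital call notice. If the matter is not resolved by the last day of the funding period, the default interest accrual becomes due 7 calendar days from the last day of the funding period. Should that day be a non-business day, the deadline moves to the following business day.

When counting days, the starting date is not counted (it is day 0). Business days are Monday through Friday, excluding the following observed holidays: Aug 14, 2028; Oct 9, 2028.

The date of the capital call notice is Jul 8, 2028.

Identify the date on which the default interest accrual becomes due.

Adding 68 calendar days to Jul 8, 2028 gives Sep 14, 2028, which is the last day of the funding period.
The date on which the default interest accrual becomes due: Sep 14, 2028 + 7 days = Sep 21, 2028. Sep 21, 2028 is a Thursday and is not a listed holiday, so no roll-forward applies.

Sep 21, 2028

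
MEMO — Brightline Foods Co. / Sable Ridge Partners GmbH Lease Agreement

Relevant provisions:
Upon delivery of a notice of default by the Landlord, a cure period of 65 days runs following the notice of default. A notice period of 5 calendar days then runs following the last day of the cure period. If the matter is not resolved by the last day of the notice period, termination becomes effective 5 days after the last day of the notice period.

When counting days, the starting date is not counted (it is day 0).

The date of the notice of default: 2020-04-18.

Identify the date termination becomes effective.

2020-07-02

Adding 65 calendar days to 2020-04-18 gives 2020-06-22, which is the last day of the cure period.
Adding 5 calendar days to 2020-06-22 gives 2020-06-27, which is the last day of the notice period.
The date termination becomes effective: 5 calendar days after 2020-06-27 is 2020-07-02.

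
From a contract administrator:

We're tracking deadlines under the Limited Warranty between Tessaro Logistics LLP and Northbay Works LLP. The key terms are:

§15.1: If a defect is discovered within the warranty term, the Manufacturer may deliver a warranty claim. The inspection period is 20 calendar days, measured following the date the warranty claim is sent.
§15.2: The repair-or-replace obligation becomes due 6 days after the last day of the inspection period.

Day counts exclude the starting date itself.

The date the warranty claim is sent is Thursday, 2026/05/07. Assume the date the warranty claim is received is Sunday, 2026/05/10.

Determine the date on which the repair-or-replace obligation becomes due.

2026/06/02

The last day of the inspection period: 20 calendar days after 2026/05/07 is 2026/05/27.
The date on which the repair-or-replace obligation becomes due: 2026/05/27 + 6 days = 2026/06/02.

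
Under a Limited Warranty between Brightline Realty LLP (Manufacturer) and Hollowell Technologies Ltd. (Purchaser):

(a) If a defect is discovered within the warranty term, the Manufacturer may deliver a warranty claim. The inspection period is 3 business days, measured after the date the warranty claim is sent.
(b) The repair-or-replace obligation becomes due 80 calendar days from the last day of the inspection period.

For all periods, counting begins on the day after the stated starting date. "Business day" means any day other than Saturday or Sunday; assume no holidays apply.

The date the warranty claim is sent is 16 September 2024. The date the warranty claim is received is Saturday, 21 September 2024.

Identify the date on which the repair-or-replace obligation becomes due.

The last day of the inspection period: counting 3 business days from Monday, 16 September 2024 (Sep 17, Sep 18, Sep 19, skipping weekends) reaches Thursday, 19 September 2024.
The date on which the repair-or-replace obligation becomes due: 19 September 2024 + 80 days = 8 December 2024.

8 December 2024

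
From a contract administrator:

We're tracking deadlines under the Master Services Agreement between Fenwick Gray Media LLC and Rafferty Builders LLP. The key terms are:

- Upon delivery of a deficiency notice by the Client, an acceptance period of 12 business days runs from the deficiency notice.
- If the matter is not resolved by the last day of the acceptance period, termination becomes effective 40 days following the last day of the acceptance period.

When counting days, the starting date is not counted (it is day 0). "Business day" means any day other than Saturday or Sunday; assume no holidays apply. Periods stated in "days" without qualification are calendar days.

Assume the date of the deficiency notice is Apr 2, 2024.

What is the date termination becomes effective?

The last day of the acceptance period: counting 12 business days from Tuesday, Apr 2, 2024 (Apr 3, Apr 4, Apr 5, Apr 8, …, Apr 16, Apr 17, Apr 18, skipping weekends) reaches Thursday, Apr 18, 2024.
The date termination becomes effective: Apr 18, 2024 + 40 days = May 28, 2024.

May 28, 2024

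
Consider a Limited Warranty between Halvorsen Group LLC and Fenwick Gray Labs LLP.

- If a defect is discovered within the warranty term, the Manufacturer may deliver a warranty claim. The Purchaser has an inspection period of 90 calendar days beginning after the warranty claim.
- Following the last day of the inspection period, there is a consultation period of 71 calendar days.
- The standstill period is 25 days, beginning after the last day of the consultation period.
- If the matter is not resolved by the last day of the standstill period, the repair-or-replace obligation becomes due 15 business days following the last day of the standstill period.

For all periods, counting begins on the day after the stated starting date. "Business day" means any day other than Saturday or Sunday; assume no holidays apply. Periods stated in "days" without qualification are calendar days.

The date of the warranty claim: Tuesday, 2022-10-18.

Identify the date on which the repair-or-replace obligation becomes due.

Adding 90 calendar days to 2022-10-18 gives 2023-01-16, which is the last day of the inspection period.
Adding 71 calendar days to 2023-01-16 gives 2023-03-28, which is the last day of the consultation period.
Adding 25 calendar days to 2023-03-28 gives 2023-04-22, which is the last day of the standstill period.
The date on which the repair-or-replace obligation becomes due: counting 15 business days from Saturday, 2023-04-22 (Apr 24, Apr 25, Apr 26, Apr 27, …, May 10, May 11, May 12, skipping weekends) reaches Friday, 2023-05-12.

2023-05-12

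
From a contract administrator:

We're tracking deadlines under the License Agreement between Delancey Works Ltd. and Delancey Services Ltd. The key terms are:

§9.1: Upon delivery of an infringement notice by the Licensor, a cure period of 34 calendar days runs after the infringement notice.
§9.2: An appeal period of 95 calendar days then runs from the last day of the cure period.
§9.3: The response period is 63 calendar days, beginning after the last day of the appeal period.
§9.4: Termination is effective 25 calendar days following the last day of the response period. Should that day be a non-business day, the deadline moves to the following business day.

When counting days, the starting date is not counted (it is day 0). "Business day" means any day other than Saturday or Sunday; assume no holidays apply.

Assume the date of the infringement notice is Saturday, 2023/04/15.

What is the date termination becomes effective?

The last day of the cure period: 2023/04/15 + 34 days = 2023/05/19.
The last day of the appeal period: 95 calendar days after 2023/05/19 is 2023/08/22.
The last day of the response period: 63 calendar days after 2023/08/22 is 2023/10/24.
The date termination becomes effective: 25 calendar days after 2023/10/24 is 2023/11/18. That falls on a Saturday, so it rolls to the next business day, Monday, 2023/11/20.

2023/11/20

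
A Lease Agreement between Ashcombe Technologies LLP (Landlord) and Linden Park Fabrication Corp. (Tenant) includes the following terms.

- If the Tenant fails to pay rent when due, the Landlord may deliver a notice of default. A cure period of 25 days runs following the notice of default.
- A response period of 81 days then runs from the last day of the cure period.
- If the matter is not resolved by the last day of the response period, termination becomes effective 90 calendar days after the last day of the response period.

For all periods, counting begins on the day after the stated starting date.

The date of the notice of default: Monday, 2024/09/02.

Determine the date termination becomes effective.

2025/03/17

The last day of the cure period: 2024/09/02 + 25 days = 2024/09/27.
The last day of the response period: 81 calendar days after 2024/09/27 is 2024/12/17.
The date termination becomes effective: 90 calendar days after 2024/12/17 is 2025/03/17.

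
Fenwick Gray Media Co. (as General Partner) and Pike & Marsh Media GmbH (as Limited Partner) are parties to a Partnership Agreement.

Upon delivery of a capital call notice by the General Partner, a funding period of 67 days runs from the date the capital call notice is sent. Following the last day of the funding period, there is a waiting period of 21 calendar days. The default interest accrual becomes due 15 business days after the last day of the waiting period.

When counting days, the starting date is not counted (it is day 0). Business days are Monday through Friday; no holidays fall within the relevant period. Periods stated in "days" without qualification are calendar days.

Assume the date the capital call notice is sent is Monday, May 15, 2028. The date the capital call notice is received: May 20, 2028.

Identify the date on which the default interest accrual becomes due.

The last day of the funding period: May 15, 2028 + 67 days = July 21, 2028.
The last day of the waiting period: 21 calendar days after July 21, 2028 is August 11, 2028.
From Friday, August 11, 2028, 15 business days (Aug 14, Aug 15, Aug 16, Aug 17, …, Aug 30, Aug 31, Sep 1, skipping weekends) brings us to Friday, September 1, 2028, which is the date on which the default interest accrual becomes due.

September 1, 2028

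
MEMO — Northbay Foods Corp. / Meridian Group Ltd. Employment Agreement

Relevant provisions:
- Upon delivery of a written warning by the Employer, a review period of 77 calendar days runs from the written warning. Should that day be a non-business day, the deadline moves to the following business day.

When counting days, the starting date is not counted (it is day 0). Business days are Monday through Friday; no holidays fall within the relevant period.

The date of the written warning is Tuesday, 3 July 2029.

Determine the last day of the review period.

18 September 2029

Adding 77 calendar days to 3 July 2029 gives 18 September 2029, which is the last day of the review period. 18 September 2029 is a Tuesday, so no roll-forward applies.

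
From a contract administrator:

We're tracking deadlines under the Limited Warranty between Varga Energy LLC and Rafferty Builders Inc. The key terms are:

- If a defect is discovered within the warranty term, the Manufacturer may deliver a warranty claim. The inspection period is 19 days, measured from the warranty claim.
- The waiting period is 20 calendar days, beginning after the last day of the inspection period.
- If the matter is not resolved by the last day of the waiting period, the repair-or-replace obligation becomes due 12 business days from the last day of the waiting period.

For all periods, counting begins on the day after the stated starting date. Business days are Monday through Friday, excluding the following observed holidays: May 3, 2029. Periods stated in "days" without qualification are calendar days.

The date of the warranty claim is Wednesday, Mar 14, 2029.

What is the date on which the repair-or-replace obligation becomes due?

Adding 19 calendar days to Mar 14, 2029 gives Apr 2, 2029, which is the last day of the inspection period.
The last day of the waiting period: Apr 2, 2029 + 20 days = Apr 22, 2029.
The date on which the repair-or-replace obligation becomes due: 12 business days after Sunday, Apr 22, 2029, skipping weekends and the listed holiday on May 3 — Apr 23, Apr 24, Apr 25, Apr 26, …, May 7, May 8, May 9 — lands on Wednesday, May 9, 2029.

May 9, 2029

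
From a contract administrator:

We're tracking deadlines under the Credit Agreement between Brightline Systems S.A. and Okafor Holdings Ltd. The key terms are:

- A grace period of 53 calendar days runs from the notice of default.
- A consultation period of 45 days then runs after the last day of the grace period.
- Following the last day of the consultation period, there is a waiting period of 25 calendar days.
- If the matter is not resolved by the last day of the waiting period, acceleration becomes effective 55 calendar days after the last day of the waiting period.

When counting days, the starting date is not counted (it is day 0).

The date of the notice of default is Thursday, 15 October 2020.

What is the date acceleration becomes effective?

The last day of the grace period: 15 October 2020 + 53 days = 7 December 2020.
The last day of the consultation period: 7 December 2020 + 45 days = 21 January 2021.
The last day of the waiting period: 25 calendar days after 21 January 2021 is 15 February 2021.
The date acceleration becomes effective: 55 calendar days after 15 February 2021 is 11 April 2021.

11 April 2021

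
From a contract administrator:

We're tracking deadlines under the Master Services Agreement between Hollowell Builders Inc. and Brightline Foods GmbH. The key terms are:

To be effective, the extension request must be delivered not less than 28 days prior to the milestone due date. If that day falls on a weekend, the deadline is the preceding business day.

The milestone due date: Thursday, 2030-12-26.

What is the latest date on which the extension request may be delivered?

Counting back 28 calendar days from 2030-12-26 gives 2030-11-28. That is a Thursday, so no adjustment is needed.

2030-11-28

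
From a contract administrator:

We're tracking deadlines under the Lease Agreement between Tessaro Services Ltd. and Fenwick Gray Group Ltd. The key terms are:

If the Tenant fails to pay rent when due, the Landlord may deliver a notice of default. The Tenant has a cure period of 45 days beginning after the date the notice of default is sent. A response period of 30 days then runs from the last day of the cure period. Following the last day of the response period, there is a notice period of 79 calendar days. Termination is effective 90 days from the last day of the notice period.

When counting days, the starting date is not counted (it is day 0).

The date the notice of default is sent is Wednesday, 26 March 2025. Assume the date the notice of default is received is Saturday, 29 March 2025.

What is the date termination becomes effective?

The last day of the cure period: 45 calendar days after 26 March 2025 is 10 May 2025.
The last day of the response period: 10 May 2025 + 30 days = 9 June 2025.
The last day of the notice period: 79 calendar days after 9 June 2025 is 27 August 2025.
The date termination becomes effective: 27 August 2025 + 90 days = 25 November 2025.

25 November 2025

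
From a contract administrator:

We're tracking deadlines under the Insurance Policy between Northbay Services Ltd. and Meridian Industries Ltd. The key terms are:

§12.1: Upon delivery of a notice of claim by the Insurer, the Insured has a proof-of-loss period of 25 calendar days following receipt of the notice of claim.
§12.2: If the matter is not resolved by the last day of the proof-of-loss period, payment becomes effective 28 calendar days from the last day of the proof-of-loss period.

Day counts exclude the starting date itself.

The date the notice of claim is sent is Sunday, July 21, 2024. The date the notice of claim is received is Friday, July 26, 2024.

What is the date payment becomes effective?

The last day of the proof-of-loss period: 25 calendar days after July 26, 2024 is August 20, 2024.
Adding 28 calendar days to August 20, 2024 gives September 17, 2024, which is the date payment becomes effective.

September 17, 2024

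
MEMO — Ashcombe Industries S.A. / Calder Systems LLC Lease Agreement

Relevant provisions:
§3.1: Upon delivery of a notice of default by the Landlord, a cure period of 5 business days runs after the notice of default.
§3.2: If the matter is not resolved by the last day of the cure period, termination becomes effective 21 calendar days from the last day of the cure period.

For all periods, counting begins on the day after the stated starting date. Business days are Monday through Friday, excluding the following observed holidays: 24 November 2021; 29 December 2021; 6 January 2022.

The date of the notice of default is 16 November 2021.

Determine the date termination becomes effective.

14 December 2021

The last day of the cure period: 5 business days after Tuesday, 16 November 2021, skipping weekends — Nov 17, Nov 18, Nov 19, Nov 22, Nov 23 — lands on Tuesday, 23 November 2021.
The date termination becomes effective: 23 November 2021 + 21 days = 14 December 2021.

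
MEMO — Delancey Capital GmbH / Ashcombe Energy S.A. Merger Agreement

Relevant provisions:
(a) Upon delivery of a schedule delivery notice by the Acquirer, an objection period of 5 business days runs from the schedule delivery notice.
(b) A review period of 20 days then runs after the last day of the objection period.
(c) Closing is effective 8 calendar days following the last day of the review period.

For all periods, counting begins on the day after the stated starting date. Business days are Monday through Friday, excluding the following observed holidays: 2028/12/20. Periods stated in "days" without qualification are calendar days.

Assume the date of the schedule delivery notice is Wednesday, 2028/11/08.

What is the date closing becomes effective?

The last day of the objection period: counting 5 business days from Wednesday, 2028/11/08 (Nov 9, Nov 10, Nov 13, Nov 14, Nov 15, skipping weekends) reaches Wednesday, 2028/11/15.
Adding 20 calendar days to 2028/11/15 gives 2028/12/05, which is the last day of the review period.
The date closing becomes effective: 8 calendar days after 2028/12/05 is 2028/12/13.

2028/12/13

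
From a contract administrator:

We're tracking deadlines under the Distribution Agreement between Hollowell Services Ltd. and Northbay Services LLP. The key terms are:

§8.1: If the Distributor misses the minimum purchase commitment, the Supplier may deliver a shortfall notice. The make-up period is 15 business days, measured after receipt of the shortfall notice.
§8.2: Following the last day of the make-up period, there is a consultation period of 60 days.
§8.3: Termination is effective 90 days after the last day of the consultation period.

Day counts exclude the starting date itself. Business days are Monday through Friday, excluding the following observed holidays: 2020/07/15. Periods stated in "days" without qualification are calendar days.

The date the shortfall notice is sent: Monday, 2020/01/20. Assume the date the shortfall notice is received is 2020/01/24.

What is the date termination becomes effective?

2020/07/13

The last day of the make-up period: counting 15 business days from Friday, 2020/01/24 (Jan 27, Jan 28, Jan 29, Jan 30, …, Feb 12, Feb 13, Feb 14, skipping weekends) reaches Friday, 2020/02/14.
Adding 60 calendar days to 2020/02/14 gives 2020/04/14, which is the last day of the consultation period.
Adding 90 calendar days to 2020/04/14 gives 2020/07/13, which is the date termination becomes effective.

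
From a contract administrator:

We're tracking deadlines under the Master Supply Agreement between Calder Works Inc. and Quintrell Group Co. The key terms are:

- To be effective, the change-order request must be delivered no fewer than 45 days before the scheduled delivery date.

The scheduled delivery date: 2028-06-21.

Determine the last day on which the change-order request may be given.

2028-06-21 minus 45 days is 2028-05-07.

2028-05-07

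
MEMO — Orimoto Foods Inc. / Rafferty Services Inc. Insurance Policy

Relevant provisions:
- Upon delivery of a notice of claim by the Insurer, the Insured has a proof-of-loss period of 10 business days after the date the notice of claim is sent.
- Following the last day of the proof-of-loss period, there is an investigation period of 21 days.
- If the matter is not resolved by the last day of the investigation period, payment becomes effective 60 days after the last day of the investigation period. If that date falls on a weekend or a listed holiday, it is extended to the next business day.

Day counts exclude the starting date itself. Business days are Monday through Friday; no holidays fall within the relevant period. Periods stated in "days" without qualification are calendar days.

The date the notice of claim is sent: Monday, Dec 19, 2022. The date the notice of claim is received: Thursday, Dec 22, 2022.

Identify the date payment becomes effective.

The last day of the proof-of-loss period: counting 10 business days from Monday, Dec 19, 2022 (Dec 20, Dec 21, Dec 22, Dec 23, Dec 26, Dec 27, Dec 28, Dec 29, Dec 30, Jan 2, skipping weekends) reaches Monday, Jan 2, 2023.
The last day of the investigation period: Jan 2, 2023 + 21 days = Jan 23, 2023.
The date payment becomes effective: 60 calendar days after Jan 23, 2023 is Mar 24, 2023. Mar 24, 2023 is a Friday, so no roll-forward applies.

Mar 24, 2023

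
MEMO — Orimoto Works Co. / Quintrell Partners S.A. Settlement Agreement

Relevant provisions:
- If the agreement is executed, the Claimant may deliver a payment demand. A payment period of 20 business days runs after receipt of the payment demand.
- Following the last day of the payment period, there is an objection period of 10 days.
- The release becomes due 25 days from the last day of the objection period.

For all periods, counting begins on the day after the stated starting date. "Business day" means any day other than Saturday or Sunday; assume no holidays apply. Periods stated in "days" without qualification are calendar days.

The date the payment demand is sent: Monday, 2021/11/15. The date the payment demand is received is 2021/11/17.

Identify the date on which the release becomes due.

The last day of the payment period: counting 20 business days from Wednesday, 2021/11/17 (Nov 18, Nov 19, Nov 22, Nov 23, …, Dec 13, Dec 14, Dec 15, skipping weekends) reaches Wednesday, 2021/12/15.
Adding 10 calendar days to 2021/12/15 gives 2021/12/25, which is the last day of the objection period.
The date on which the release becomes due: 2021/12/25 + 25 days = 2022/01/19.

2022/01/19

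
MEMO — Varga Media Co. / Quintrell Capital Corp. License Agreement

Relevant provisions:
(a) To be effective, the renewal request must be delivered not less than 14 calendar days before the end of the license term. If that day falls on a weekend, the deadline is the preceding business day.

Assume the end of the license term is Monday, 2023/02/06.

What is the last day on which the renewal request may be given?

2023/01/23

Counting back 14 calendar days from 2023/02/06 gives 2023/01/23. That is a Monday, so no adjustment is needed.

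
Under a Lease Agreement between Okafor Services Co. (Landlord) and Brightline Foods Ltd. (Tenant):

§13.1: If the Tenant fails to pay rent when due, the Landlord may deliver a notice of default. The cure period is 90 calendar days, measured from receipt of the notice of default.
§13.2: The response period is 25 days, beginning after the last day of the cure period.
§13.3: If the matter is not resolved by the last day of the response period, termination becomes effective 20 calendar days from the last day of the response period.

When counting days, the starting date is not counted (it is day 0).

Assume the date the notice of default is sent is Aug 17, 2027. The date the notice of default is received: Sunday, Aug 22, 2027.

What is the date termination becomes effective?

Jan 4, 2028

The last day of the cure period: 90 calendar days after Aug 22, 2027 is Nov 20, 2027.
Adding 25 calendar days to Nov 20, 2027 gives Dec 15, 2027, which is the last day of the response period.
The date termination becomes effective: 20 calendar days after Dec 15, 2027 is Jan 4, 2028.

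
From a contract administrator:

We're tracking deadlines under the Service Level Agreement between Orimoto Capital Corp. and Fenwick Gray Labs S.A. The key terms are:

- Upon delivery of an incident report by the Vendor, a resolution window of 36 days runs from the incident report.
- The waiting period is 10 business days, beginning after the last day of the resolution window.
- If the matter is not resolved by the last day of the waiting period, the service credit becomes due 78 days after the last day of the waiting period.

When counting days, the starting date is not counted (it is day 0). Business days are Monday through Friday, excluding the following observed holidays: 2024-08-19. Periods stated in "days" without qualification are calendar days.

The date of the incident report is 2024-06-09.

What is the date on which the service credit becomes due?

The last day of the resolution window: 2024-06-09 + 36 days = 2024-07-15.
The last day of the waiting period: 10 business days after Monday, 2024-07-15, skipping weekends — Jul 16, Jul 17, Jul 18, Jul 19, Jul 22, Jul 23, Jul 24, Jul 25, Jul 26, Jul 29 — lands on Monday, 2024-07-29.
The date on which the service credit becomes due: 78 calendar days after 2024-07-29 is 2024-10-15.

2024-10-15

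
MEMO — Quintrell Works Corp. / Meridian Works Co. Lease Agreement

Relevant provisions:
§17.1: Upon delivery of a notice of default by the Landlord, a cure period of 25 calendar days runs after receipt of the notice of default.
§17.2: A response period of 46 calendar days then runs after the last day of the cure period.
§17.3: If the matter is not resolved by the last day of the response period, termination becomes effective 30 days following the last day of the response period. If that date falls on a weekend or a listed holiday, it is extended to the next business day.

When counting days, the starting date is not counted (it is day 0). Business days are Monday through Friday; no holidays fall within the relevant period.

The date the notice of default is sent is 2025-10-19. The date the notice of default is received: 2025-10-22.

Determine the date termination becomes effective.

2026-02-02

Adding 25 calendar days to 2025-10-22 gives 2025-11-16, which is the last day of the cure period.
The last day of the response period: 2025-11-16 + 46 days = 2026-01-01.
Adding 30 calendar days to 2026-01-01 gives 2026-01-31, which is the date termination becomes effective. That falls on a Saturday, so it rolls to the next business day, Monday, 2026-02-02.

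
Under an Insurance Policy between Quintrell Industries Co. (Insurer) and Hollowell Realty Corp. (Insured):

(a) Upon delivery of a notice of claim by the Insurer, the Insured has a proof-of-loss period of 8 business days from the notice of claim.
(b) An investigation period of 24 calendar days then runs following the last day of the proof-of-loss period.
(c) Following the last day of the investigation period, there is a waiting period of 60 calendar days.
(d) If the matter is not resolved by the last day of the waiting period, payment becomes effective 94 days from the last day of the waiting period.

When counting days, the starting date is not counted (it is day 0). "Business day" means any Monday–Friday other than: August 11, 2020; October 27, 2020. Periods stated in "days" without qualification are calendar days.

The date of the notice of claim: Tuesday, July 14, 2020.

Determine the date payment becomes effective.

The last day of the proof-of-loss period: 8 business days after Tuesday, July 14, 2020, skipping weekends — Jul 15, Jul 16, Jul 17, Jul 20, Jul 21, Jul 22, Jul 23, Jul 24 — lands on Friday, July 24, 2020.
The last day of the investigation period: 24 calendar days after July 24, 2020 is August 17, 2020.
Adding 60 calendar days to August 17, 2020 gives October 16, 2020, which is the last day of the waiting period.
The date payment becomes effective: October 16, 2020 + 94 days = January 18, 2021.

January 18, 2021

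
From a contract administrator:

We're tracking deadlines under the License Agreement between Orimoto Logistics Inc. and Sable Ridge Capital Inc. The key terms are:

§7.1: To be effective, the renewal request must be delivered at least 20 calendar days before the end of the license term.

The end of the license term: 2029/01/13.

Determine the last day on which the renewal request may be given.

2028/12/24

2029/01/13 minus 20 days is 2028/12/24.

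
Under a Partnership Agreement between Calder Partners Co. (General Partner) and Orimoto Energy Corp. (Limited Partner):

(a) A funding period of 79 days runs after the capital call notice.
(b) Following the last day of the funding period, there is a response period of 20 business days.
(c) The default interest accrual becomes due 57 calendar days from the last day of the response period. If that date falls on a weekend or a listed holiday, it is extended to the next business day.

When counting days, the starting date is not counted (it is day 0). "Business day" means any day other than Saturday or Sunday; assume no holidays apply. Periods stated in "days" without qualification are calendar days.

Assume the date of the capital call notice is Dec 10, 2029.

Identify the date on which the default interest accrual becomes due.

May 23, 2030

Adding 79 calendar days to Dec 10, 2029 gives Feb 27, 2030, which is the last day of the funding period.
The last day of the response period: 20 business days after Wednesday, Feb 27, 2030, skipping weekends — Feb 28, Mar 1, Mar 4, Mar 5, …, Mar 25, Mar 26, Mar 27 — lands on Wednesday, Mar 27, 2030.
The date on which the default interest accrual becomes due: Mar 27, 2030 + 57 days = May 23, 2030. May 23, 2030 is a Thursday, so no roll-forward applies.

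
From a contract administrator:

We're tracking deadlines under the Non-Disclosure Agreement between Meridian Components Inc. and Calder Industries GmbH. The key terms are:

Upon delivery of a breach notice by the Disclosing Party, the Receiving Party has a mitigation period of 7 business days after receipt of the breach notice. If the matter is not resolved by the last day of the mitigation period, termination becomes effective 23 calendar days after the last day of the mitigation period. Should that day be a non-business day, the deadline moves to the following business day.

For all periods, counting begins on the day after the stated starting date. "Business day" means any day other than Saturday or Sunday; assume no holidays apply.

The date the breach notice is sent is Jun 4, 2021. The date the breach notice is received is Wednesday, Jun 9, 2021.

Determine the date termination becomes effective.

Jul 12, 2021

From Wednesday, Jun 9, 2021, 7 business days (Jun 10, Jun 11, Jun 14, Jun 15, Jun 16, Jun 17, Jun 18, skipping weekends) brings us to Friday, Jun 18, 2021, which is the last day of the mitigation period.
Adding 23 calendar days to Jun 18, 2021 gives Jul 11, 2021, which is the date termination becomes effective. That falls on a Sunday, so it rolls to the next business day, Monday, Jul 12, 2021.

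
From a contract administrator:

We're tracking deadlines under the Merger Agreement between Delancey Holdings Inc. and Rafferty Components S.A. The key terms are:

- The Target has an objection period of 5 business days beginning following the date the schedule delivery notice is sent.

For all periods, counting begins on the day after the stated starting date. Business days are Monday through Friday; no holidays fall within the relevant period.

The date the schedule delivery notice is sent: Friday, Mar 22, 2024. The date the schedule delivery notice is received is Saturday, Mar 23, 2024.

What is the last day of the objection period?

The last day of the objection period: counting 5 business days from Friday, Mar 22, 2024 (Mar 25, Mar 26, Mar 27, Mar 28, Mar 29, skipping weekends) reaches Friday, Mar 29, 2024.

Mar 29, 2024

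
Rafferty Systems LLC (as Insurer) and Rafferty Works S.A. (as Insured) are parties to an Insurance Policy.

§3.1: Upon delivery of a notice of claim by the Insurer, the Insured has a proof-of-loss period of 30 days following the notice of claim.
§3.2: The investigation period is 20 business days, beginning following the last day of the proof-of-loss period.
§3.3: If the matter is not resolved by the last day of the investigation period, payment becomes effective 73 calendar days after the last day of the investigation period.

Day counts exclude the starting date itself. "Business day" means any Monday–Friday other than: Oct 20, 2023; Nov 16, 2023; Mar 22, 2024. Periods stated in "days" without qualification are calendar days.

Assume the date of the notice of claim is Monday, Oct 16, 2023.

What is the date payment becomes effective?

The last day of the proof-of-loss period: 30 calendar days after Oct 16, 2023 is Nov 15, 2023.
From Wednesday, Nov 15, 2023, 20 business days (Nov 17, Nov 20, Nov 21, Nov 22, …, Dec 12, Dec 13, Dec 14, skipping weekends and the listed holiday on Nov 16) brings us to Thursday, Dec 14, 2023, which is the last day of the investigation period.
The date payment becomes effective: 73 calendar days after Dec 14, 2023 is Feb 25, 2024.

Feb 25, 2024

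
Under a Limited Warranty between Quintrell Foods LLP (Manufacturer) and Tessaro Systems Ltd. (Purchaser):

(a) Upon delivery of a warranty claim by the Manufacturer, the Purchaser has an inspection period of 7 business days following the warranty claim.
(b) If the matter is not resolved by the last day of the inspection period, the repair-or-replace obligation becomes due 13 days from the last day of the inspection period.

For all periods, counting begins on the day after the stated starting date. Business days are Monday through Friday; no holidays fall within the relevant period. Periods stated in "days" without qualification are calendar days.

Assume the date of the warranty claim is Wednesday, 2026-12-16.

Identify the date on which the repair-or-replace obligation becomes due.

The last day of the inspection period: counting 7 business days from Wednesday, 2026-12-16 (Dec 17, Dec 18, Dec 21, Dec 22, Dec 23, Dec 24, Dec 25, skipping weekends) reaches Friday, 2026-12-25.
The date on which the repair-or-replace obligation becomes due: 2026-12-25 + 13 days = 2027-01-07.

2027-01-07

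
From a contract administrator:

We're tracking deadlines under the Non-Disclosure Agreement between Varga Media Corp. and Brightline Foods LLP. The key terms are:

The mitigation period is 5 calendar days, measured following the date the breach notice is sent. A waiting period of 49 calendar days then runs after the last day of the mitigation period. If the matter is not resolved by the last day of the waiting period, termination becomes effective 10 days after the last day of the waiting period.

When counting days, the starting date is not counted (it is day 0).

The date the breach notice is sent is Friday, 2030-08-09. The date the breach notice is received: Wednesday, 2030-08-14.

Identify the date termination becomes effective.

2030-10-12

The last day of the mitigation period: 5 calendar days after 2030-08-09 is 2030-08-14.
The last day of the waiting period: 49 calendar days after 2030-08-14 is 2030-10-02.
The date termination becomes effective: 10 calendar days after 2030-10-02 is 2030-10-12.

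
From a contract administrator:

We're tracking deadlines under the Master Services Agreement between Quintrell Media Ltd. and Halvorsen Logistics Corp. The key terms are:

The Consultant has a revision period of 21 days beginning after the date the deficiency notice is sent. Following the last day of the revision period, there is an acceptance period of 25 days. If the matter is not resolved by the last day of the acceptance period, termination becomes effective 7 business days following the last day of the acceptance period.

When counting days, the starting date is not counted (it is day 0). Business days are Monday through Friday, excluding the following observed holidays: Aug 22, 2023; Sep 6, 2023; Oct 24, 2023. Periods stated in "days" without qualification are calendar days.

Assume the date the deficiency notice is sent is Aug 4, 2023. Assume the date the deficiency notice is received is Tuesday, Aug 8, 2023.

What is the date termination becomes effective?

Adding 21 calendar days to Aug 4, 2023 gives Aug 25, 2023, which is the last day of the revision period.
Adding 25 calendar days to Aug 25, 2023 gives Sep 19, 2023, which is the last day of the acceptance period.
The date termination becomes effective: counting 7 business days from Tuesday, Sep 19, 2023 (Sep 20, Sep 21, Sep 22, Sep 25, Sep 26, Sep 27, Sep 28, skipping weekends) reaches Thursday, Sep 28, 2023.

Sep 28, 2023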